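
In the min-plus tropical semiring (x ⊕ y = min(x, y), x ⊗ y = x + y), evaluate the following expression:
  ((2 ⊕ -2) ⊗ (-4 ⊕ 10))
((2 ⊕ -2) ⊗ (-4 ⊕ 10)) = -6

Expand innermost to outermost. Recall ⊕ takes the minimum of its arguments and ⊗ takes their sum. Working out the expression ((2 ⊕ -2) ⊗ (-4 ⊕ 10)) gives -6.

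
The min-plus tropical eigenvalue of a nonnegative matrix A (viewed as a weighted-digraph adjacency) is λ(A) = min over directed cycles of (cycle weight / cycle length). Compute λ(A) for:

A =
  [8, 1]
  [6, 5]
λ(A) = 7/2

Enumerate directed cycles and compute their means (weight / length). Sample:
  cycle 0 → 0: weight = 8, length = 1, mean = 8/1 ≈ 8.000
  cycle 1 → 1: weight = 5, length = 1, mean = 5/1 ≈ 5.000
  cycle 0 → 1 → 0: weight = 7, length = 2, mean = 7/2 ≈ 3.500
  cycle 1 → 0 → 1: weight = 7, length = 2, mean = 7/2 ≈ 3.500
Minimum mean = 3.500, attained e.g. along the cycle 0 → 1 → 0 with weight 7 and length 2. So λ(A) = 7/2 = 7/2.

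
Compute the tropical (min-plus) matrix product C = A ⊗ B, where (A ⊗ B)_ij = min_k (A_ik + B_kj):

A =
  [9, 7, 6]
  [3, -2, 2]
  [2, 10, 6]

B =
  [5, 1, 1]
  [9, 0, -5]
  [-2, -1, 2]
A ⊗ B =
  [4, 5, 2]
  [0, -2, -7]
  [4, 3, 3]

Apply the min-plus product entry-by-entry:
  C[0][0] = min over k of (A[0][0] + B[0][0] = 9 + 5 = 14, A[0][1] + B[1][0] = 7 + 9 = 16, A[0][2] + B[2][0] = 6 + -2 = 4) = 4 (attained at k = 2)
  C[0][1] = min over k of (A[0][0] + B[0][1] = 9 + 1 = 10, A[0][1] + B[1][1] = 7 + 0 = 7, A[0][2] + B[2][1] = 6 + -1 = 5) = 5 (attained at k = 2)
  C[0][2] = min over k of (A[0][0] + B[0][2] = 9 + 1 = 10, A[0][1] + B[1][2] = 7 + -5 = 2, A[0][2] + B[2][2] = 6 + 2 = 8) = 2 (attained at k = 1)
  C[1][0] = min over k of (A[1][0] + B[0][0] = 3 + 5 = 8, A[1][1] + B[1][0] = -2 + 9 = 7, A[1][2] + B[2][0] = 2 + -2 = 0) = 0 (attained at k = 2)
  C[1][1] = min over k of (A[1][0] + B[0][1] = 3 + 1 = 4, A[1][1] + B[1][1] = -2 + 0 = -2, A[1][2] + B[2][1] = 2 + -1 = 1) = -2 (attained at k = 1)
  C[1][2] = min over k of (A[1][0] + B[0][2] = 3 + 1 = 4, A[1][1] + B[1][2] = -2 + -5 = -7, A[1][2] + B[2][2] = 2 + 2 = 4) = -7 (attained at k = 1)
  C[2][0] = min over k of (A[2][0] + B[0][0] = 2 + 5 = 7, A[2][1] + B[1][0] = 10 + 9 = 19, A[2][2] + B[2][0] = 6 + -2 = 4) = 4 (attained at k = 2)
  C[2][1] = min over k of (A[2][0] + B[0][1] = 2 + 1 = 3, A[2][1] + B[1][1] = 10 + 0 = 10, A[2][2] + B[2][1] = 6 + -1 = 5) = 3 (attained at k = 0)
  C[2][2] = min over k of (A[2][0] + B[0][2] = 2 + 1 = 3, A[2][1] + B[1][2] = 10 + -5 = 5, A[2][2] + B[2][2] = 6 + 2 = 8) = 3 (attained at k = 0)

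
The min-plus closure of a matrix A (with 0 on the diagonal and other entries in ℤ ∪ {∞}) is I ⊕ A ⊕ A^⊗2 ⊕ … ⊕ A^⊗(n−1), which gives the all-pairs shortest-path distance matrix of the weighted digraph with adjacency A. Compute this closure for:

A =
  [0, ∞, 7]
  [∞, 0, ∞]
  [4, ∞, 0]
Closure =
  [0, ∞, 7]
  [∞, 0, ∞]
  [4, ∞, 0]

This is the Floyd-Warshall all-pairs shortest-path computation. For each intermediate vertex k = 0, 1, …, 2, update dist[i][j] ← min(dist[i][j], dist[i][k] + dist[k][j]). The final matrix gives, for each (i, j), the minimum total weight of any directed path from i to j (possibly empty when i = j).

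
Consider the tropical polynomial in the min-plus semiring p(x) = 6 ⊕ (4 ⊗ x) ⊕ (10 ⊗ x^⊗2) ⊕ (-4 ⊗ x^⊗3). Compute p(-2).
p(-2) = -10

A tropical monomial a ⊗ x^⊗i evaluates to a + i · x. Evaluating each term at x = -2:
  Term 0 contributes 6 + 0 · -2 = 6
  Term 1 contributes 4 + 1 · -2 = 2
  Term 2 contributes 10 + 2 · -2 = 6
  Term 3 contributes -4 + 3 · -2 = -10
p(-2) = ⊕ of these = min[6, 2, 6, -10] = -10.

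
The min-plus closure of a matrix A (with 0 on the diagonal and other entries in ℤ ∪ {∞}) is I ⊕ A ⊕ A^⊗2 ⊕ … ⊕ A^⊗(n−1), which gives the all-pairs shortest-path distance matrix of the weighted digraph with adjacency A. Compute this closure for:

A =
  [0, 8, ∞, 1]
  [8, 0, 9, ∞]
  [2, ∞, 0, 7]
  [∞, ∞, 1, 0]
Closure =
  [0, 8, 2, 1]
  [8, 0, 9, 9]
  [2, 10, 0, 3]
  [3, 11, 1, 0]

This is the Floyd-Warshall all-pairs shortest-path computation. For each intermediate vertex k = 0, 1, …, 3, update dist[i][j] ← min(dist[i][j], dist[i][k] + dist[k][j]). The final matrix gives, for each (i, j), the minimum total weight of any directed path from i to j (possibly empty when i = j).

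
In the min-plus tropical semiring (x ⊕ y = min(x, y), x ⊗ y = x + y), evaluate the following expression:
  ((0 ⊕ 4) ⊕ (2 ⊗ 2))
((0 ⊕ 4) ⊕ (2 ⊗ 2)) = 0

Expand innermost to outermost. Recall ⊕ takes the minimum of its arguments and ⊗ takes their sum. Working out the expression ((0 ⊕ 4) ⊕ (2 ⊗ 2)) gives 0.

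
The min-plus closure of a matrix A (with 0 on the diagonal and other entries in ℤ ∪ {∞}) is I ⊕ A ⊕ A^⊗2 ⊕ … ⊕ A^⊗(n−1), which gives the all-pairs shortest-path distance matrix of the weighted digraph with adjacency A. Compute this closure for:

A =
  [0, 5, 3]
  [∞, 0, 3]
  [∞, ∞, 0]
Closure =
  [0, 5, 3]
  [∞, 0, 3]
  [∞, ∞, 0]

This is the Floyd-Warshall all-pairs shortest-path computation. For each intermediate vertex k = 0, 1, …, 2, update dist[i][j] ← min(dist[i][j], dist[i][k] + dist[k][j]). The final matrix gives, for each (i, j), the minimum total weight of any directed path from i to j (possibly empty when i = j).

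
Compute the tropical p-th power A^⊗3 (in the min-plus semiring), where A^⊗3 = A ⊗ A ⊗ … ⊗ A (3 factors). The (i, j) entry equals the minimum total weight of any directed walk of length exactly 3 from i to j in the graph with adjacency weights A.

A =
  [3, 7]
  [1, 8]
A^⊗3 =
  [9, 13]
  [7, 11]

Each entry (A^⊗3)_ij equals the minimum over all length-3 walks i = v_0 → v_1 → … → v_3 = j of Σ_t A[v_t][v_{t+1}]. For example, for (i, j) = (0, 1) we minimise over 4 possible intermediate vertex sequences; the minimum is 13, attained along the walk 0 → 0 → 0 → 1.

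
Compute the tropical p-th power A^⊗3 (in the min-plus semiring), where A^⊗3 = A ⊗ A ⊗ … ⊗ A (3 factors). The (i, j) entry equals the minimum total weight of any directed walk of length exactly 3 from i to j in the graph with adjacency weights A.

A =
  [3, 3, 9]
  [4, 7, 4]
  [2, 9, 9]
A^⊗3 =
  [9, 9, 10]
  [9, 9, 11]
  [8, 8, 9]

Each entry (A^⊗3)_ij equals the minimum over all length-3 walks i = v_0 → v_1 → … → v_3 = j of Σ_t A[v_t][v_{t+1}]. For example, for (i, j) = (0, 2) we minimise over 9 possible intermediate vertex sequences; the minimum is 10, attained along the walk 0 → 0 → 1 → 2.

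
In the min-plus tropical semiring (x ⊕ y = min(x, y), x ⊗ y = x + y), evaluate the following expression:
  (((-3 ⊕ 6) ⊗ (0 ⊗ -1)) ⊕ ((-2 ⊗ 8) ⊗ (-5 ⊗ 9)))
(((-3 ⊕ 6) ⊗ (0 ⊗ -1)) ⊕ ((-2 ⊗ 8) ⊗ (-5 ⊗ 9))) = -4

Expand innermost to outermost. Recall ⊕ takes the minimum of its arguments and ⊗ takes their sum. Working out the expression (((-3 ⊕ 6) ⊗ (0 ⊗ -1)) ⊕ ((-2 ⊗ 8) ⊗ (-5 ⊗ 9))) gives -4.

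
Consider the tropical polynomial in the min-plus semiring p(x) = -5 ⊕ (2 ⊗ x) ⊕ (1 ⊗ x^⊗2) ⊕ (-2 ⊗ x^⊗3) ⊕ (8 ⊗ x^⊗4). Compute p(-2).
p(-2) = -8

A tropical monomial a ⊗ x^⊗i evaluates to a + i · x. Evaluating each term at x = -2:
  Term 0 contributes -5 + 0 · -2 = -5
  Term 1 contributes 2 + 1 · -2 = 0
  Term 2 contributes 1 + 2 · -2 = -3
  Term 3 contributes -2 + 3 · -2 = -8
  Term 4 contributes 8 + 4 · -2 = 0
p(-2) = ⊕ of these = min[-5, 0, -3, -8, 0] = -8.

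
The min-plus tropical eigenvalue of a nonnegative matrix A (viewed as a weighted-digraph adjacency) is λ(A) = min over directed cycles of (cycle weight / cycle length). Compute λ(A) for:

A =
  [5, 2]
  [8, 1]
λ(A) = 1

Enumerate directed cycles and compute their means (weight / length). Sample:
  cycle 0 → 0: weight = 5, length = 1, mean = 5/1 ≈ 5.000
  cycle 1 → 1: weight = 1, length = 1, mean = 1/1 ≈ 1.000
  cycle 0 → 1 → 0: weight = 10, length = 2, mean = 10/2 ≈ 5.000
  cycle 1 → 0 → 1: weight = 10, length = 2, mean = 10/2 ≈ 5.000
Minimum mean = 1.000, attained e.g. along the cycle 1 → 1 with weight 1 and length 1. So λ(A) = 1/1 = 1.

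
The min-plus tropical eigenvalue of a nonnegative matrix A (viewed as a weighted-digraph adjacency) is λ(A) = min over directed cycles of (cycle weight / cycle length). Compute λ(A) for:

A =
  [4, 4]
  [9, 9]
λ(A) = 4

Enumerate directed cycles and compute their means (weight / length). Sample:
  cycle 0 → 0: weight = 4, length = 1, mean = 4/1 ≈ 4.000
  cycle 1 → 1: weight = 9, length = 1, mean = 9/1 ≈ 9.000
  cycle 0 → 1 → 0: weight = 13, length = 2, mean = 13/2 ≈ 6.500
  cycle 1 → 0 → 1: weight = 13, length = 2, mean = 13/2 ≈ 6.500
Minimum mean = 4.000, attained e.g. along the cycle 0 → 0 with weight 4 and length 1. So λ(A) = 4/1 = 4.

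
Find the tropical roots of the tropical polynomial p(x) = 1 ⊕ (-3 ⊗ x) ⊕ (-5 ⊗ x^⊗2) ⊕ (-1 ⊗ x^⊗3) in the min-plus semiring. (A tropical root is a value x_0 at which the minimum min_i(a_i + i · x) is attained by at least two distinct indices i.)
Roots: {-4, 2, 4}

Each tropical root is a break point of the lower envelope of the lines y = a_i + i · x (there are 4 lines, with slopes 0, 1, ..., 3). Only the lines that attain the minimum somewhere contribute to roots; other lines are dominated. Here the surviving (envelope) indices are i = 3, i = 2, i = 1, i = 0.
Intersections between consecutive envelope lines give the roots: for adjacent envelope indices i < j the intersection is x = (a_i − a_j) / (j − i). Reading off the sorted break points: {-4, 2, 4}.
Verification: at each break x_0, at least two indices attain the minimum of min_i(a_i + i · x_0).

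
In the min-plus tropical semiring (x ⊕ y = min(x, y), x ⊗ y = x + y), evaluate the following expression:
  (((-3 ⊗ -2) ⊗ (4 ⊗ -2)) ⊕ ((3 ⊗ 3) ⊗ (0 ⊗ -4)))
(((-3 ⊗ -2) ⊗ (4 ⊗ -2)) ⊕ ((3 ⊗ 3) ⊗ (0 ⊗ -4))) = -3

Expand innermost to outermost. Recall ⊕ takes the minimum of its arguments and ⊗ takes their sum. Working out the expression (((-3 ⊗ -2) ⊗ (4 ⊗ -2)) ⊕ ((3 ⊗ 3) ⊗ (0 ⊗ -4))) gives -3.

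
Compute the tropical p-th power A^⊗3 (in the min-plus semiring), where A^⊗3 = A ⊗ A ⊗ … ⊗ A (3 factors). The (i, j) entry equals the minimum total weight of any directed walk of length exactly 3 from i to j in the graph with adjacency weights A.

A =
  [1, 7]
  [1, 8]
A^⊗3 =
  [3, 9]
  [3, 9]

Each entry (A^⊗3)_ij equals the minimum over all length-3 walks i = v_0 → v_1 → … → v_3 = j of Σ_t A[v_t][v_{t+1}]. For example, for (i, j) = (0, 1) we minimise over 4 possible intermediate vertex sequences; the minimum is 9, attained along the walk 0 → 0 → 0 → 1.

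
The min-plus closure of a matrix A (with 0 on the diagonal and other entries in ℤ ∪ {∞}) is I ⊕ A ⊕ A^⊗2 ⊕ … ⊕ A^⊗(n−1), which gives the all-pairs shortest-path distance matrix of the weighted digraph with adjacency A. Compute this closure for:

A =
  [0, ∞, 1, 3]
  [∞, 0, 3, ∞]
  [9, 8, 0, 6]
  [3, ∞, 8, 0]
Closure =
  [0, 9, 1, 3]
  [12, 0, 3, 9]
  [9, 8, 0, 6]
  [3, 12, 4, 0]

This is the Floyd-Warshall all-pairs shortest-path computation. For each intermediate vertex k = 0, 1, …, 3, update dist[i][j] ← min(dist[i][j], dist[i][k] + dist[k][j]). The final matrix gives, for each (i, j), the minimum total weight of any directed path from i to j (possibly empty when i = j).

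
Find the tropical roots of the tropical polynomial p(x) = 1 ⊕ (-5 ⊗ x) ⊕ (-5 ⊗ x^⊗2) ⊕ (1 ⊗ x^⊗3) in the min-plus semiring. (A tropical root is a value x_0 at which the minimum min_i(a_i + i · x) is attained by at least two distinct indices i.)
Roots: {-6, 0, 6}

Each tropical root is a break point of the lower envelope of the lines y = a_i + i · x (there are 4 lines, with slopes 0, 1, ..., 3). Only the lines that attain the minimum somewhere contribute to roots; other lines are dominated. Here the surviving (envelope) indices are i = 3, i = 2, i = 1, i = 0.
Intersections between consecutive envelope lines give the roots: for adjacent envelope indices i < j the intersection is x = (a_i − a_j) / (j − i). Reading off the sorted break points: {-6, 0, 6}.
Verification: at each break x_0, at least two indices attain the minimum of min_i(a_i + i · x_0).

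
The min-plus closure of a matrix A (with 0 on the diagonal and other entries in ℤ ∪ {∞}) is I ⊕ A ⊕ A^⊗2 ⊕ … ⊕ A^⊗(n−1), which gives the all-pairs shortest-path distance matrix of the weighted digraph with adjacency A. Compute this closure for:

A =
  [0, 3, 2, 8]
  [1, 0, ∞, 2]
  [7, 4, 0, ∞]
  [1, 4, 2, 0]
Closure =
  [0, 3, 2, 5]
  [1, 0, 3, 2]
  [5, 4, 0, 6]
  [1, 4, 2, 0]

This is the Floyd-Warshall all-pairs shortest-path computation. For each intermediate vertex k = 0, 1, …, 3, update dist[i][j] ← min(dist[i][j], dist[i][k] + dist[k][j]). The final matrix gives, for each (i, j), the minimum total weight of any directed path from i to j (possibly empty when i = j).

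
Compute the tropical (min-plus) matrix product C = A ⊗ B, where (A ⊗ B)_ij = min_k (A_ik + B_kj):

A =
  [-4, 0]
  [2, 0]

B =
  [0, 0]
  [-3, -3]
A ⊗ B =
  [-4, -4]
  [-3, -3]

Apply the min-plus product entry-by-entry:
  C[0][0] = min over k of (A[0][0] + B[0][0] = -4 + 0 = -4, A[0][1] + B[1][0] = 0 + -3 = -3) = -4 (attained at k = 0)
  C[0][1] = min over k of (A[0][0] + B[0][1] = -4 + 0 = -4, A[0][1] + B[1][1] = 0 + -3 = -3) = -4 (attained at k = 0)
  C[1][0] = min over k of (A[1][0] + B[0][0] = 2 + 0 = 2, A[1][1] + B[1][0] = 0 + -3 = -3) = -3 (attained at k = 1)
  C[1][1] = min over k of (A[1][0] + B[0][1] = 2 + 0 = 2, A[1][1] + B[1][1] = 0 + -3 = -3) = -3 (attained at k = 1)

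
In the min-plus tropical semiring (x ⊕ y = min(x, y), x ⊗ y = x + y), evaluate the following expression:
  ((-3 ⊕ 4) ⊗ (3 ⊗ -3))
((-3 ⊕ 4) ⊗ (3 ⊗ -3)) = -3

Expand innermost to outermost. Recall ⊕ takes the minimum of its arguments and ⊗ takes their sum. Working out the expression ((-3 ⊕ 4) ⊗ (3 ⊗ -3)) gives -3.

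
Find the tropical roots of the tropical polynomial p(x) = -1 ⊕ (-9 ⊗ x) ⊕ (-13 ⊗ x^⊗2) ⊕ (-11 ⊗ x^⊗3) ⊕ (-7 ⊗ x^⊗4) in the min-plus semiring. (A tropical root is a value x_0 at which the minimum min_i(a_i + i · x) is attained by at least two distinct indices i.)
Roots: {-4, -2, 4, 8}

Each tropical root is a break point of the lower envelope of the lines y = a_i + i · x (there are 5 lines, with slopes 0, 1, ..., 4). Only the lines that attain the minimum somewhere contribute to roots; other lines are dominated. Here the surviving (envelope) indices are i = 4, i = 3, i = 2, i = 1, i = 0.
Intersections between consecutive envelope lines give the roots: for adjacent envelope indices i < j the intersection is x = (a_i − a_j) / (j − i). Reading off the sorted break points: {-4, -2, 4, 8}.
Verification: at each break x_0, at least two indices attain the minimum of min_i(a_i + i · x_0).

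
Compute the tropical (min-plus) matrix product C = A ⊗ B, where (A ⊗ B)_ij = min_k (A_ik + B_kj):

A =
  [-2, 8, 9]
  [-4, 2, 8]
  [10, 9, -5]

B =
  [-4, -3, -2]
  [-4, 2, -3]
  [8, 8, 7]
A ⊗ B =
  [-6, -5, -4]
  [-8, -7, -6]
  [3, 3, 2]

Apply the min-plus product entry-by-entry:
  C[0][0] = min over k of (A[0][0] + B[0][0] = -2 + -4 = -6, A[0][1] + B[1][0] = 8 + -4 = 4, A[0][2] + B[2][0] = 9 + 8 = 17) = -6 (attained at k = 0)
  C[0][1] = min over k of (A[0][0] + B[0][1] = -2 + -3 = -5, A[0][1] + B[1][1] = 8 + 2 = 10, A[0][2] + B[2][1] = 9 + 8 = 17) = -5 (attained at k = 0)
  C[0][2] = min over k of (A[0][0] + B[0][2] = -2 + -2 = -4, A[0][1] + B[1][2] = 8 + -3 = 5, A[0][2] + B[2][2] = 9 + 7 = 16) = -4 (attained at k = 0)
  C[1][0] = min over k of (A[1][0] + B[0][0] = -4 + -4 = -8, A[1][1] + B[1][0] = 2 + -4 = -2, A[1][2] + B[2][0] = 8 + 8 = 16) = -8 (attained at k = 0)
  C[1][1] = min over k of (A[1][0] + B[0][1] = -4 + -3 = -7, A[1][1] + B[1][1] = 2 + 2 = 4, A[1][2] + B[2][1] = 8 + 8 = 16) = -7 (attained at k = 0)
  C[1][2] = min over k of (A[1][0] + B[0][2] = -4 + -2 = -6, A[1][1] + B[1][2] = 2 + -3 = -1, A[1][2] + B[2][2] = 8 + 7 = 15) = -6 (attained at k = 0)
  C[2][0] = min over k of (A[2][0] + B[0][0] = 10 + -4 = 6, A[2][1] + B[1][0] = 9 + -4 = 5, A[2][2] + B[2][0] = -5 + 8 = 3) = 3 (attained at k = 2)
  C[2][1] = min over k of (A[2][0] + B[0][1] = 10 + -3 = 7, A[2][1] + B[1][1] = 9 + 2 = 11, A[2][2] + B[2][1] = -5 + 8 = 3) = 3 (attained at k = 2)
  C[2][2] = min over k of (A[2][0] + B[0][2] = 10 + -2 = 8, A[2][1] + B[1][2] = 9 + -3 = 6, A[2][2] + B[2][2] = -5 + 7 = 2) = 2 (attained at k = 2)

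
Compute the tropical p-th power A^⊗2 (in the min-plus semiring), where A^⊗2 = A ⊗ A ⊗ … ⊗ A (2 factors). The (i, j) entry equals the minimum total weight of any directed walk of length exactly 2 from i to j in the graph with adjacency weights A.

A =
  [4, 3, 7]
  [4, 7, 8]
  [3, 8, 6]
A^⊗2 =
  [7, 7, 11]
  [8, 7, 11]
  [7, 6, 10]

Each entry (A^⊗2)_ij equals the minimum over all length-2 walks i = v_0 → v_1 → … → v_2 = j of Σ_t A[v_t][v_{t+1}]. For example, for (i, j) = (0, 2) we minimise over 3 possible intermediate vertex sequences; the minimum is 11, attained along the walk 0 → 0 → 2.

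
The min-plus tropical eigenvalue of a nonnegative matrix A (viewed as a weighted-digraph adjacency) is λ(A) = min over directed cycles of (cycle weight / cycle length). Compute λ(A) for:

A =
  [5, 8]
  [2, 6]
λ(A) = 5

Enumerate directed cycles and compute their means (weight / length). Sample:
  cycle 0 → 0: weight = 5, length = 1, mean = 5/1 ≈ 5.000
  cycle 1 → 1: weight = 6, length = 1, mean = 6/1 ≈ 6.000
  cycle 0 → 1 → 0: weight = 10, length = 2, mean = 10/2 ≈ 5.000
  cycle 1 → 0 → 1: weight = 10, length = 2, mean = 10/2 ≈ 5.000
Minimum mean = 5.000, attained e.g. along the cycle 0 → 0 with weight 5 and length 1. So λ(A) = 5/1 = 5.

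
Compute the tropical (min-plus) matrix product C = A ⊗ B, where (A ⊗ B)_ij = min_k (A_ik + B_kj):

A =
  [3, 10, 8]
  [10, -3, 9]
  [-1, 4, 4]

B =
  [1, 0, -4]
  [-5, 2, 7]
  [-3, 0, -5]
A ⊗ B =
  [4, 3, -1]
  [-8, -1, 4]
  [-1, -1, -5]

Apply the min-plus product entry-by-entry:
  C[0][0] = min over k of (A[0][0] + B[0][0] = 3 + 1 = 4, A[0][1] + B[1][0] = 10 + -5 = 5, A[0][2] + B[2][0] = 8 + -3 = 5) = 4 (attained at k = 0)
  C[0][1] = min over k of (A[0][0] + B[0][1] = 3 + 0 = 3, A[0][1] + B[1][1] = 10 + 2 = 12, A[0][2] + B[2][1] = 8 + 0 = 8) = 3 (attained at k = 0)
  C[0][2] = min over k of (A[0][0] + B[0][2] = 3 + -4 = -1, A[0][1] + B[1][2] = 10 + 7 = 17, A[0][2] + B[2][2] = 8 + -5 = 3) = -1 (attained at k = 0)
  C[1][0] = min over k of (A[1][0] + B[0][0] = 10 + 1 = 11, A[1][1] + B[1][0] = -3 + -5 = -8, A[1][2] + B[2][0] = 9 + -3 = 6) = -8 (attained at k = 1)
  C[1][1] = min over k of (A[1][0] + B[0][1] = 10 + 0 = 10, A[1][1] + B[1][1] = -3 + 2 = -1, A[1][2] + B[2][1] = 9 + 0 = 9) = -1 (attained at k = 1)
  C[1][2] = min over k of (A[1][0] + B[0][2] = 10 + -4 = 6, A[1][1] + B[1][2] = -3 + 7 = 4, A[1][2] + B[2][2] = 9 + -5 = 4) = 4 (attained at k = 1)
  C[2][0] = min over k of (A[2][0] + B[0][0] = -1 + 1 = 0, A[2][1] + B[1][0] = 4 + -5 = -1, A[2][2] + B[2][0] = 4 + -3 = 1) = -1 (attained at k = 1)
  C[2][1] = min over k of (A[2][0] + B[0][1] = -1 + 0 = -1, A[2][1] + B[1][1] = 4 + 2 = 6, A[2][2] + B[2][1] = 4 + 0 = 4) = -1 (attained at k = 0)
  C[2][2] = min over k of (A[2][0] + B[0][2] = -1 + -4 = -5, A[2][1] + B[1][2] = 4 + 7 = 11, A[2][2] + B[2][2] = 4 + -5 = -1) = -5 (attained at k = 0)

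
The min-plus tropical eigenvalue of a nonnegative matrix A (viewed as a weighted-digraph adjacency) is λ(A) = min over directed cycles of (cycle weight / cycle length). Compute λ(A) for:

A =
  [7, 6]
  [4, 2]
λ(A) = 2

Enumerate directed cycles and compute their means (weight / length). Sample:
  cycle 0 → 0: weight = 7, length = 1, mean = 7/1 ≈ 7.000
  cycle 1 → 1: weight = 2, length = 1, mean = 2/1 ≈ 2.000
  cycle 0 → 1 → 0: weight = 10, length = 2, mean = 10/2 ≈ 5.000
  cycle 1 → 0 → 1: weight = 10, length = 2, mean = 10/2 ≈ 5.000
Minimum mean = 2.000, attained e.g. along the cycle 1 → 1 with weight 2 and length 1. So λ(A) = 2/1 = 2.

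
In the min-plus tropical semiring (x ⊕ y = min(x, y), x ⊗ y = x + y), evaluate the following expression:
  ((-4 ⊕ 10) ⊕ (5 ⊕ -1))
((-4 ⊕ 10) ⊕ (5 ⊕ -1)) = -4

Expand innermost to outermost. Recall ⊕ takes the minimum of its arguments and ⊗ takes their sum. Working out the expression ((-4 ⊕ 10) ⊕ (5 ⊕ -1)) gives -4.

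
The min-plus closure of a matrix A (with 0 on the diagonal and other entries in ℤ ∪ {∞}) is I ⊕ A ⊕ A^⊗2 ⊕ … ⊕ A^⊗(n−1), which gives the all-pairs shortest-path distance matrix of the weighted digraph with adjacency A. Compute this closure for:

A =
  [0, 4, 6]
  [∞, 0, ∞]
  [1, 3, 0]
Closure =
  [0, 4, 6]
  [∞, 0, ∞]
  [1, 3, 0]

This is the Floyd-Warshall all-pairs shortest-path computation. For each intermediate vertex k = 0, 1, …, 2, update dist[i][j] ← min(dist[i][j], dist[i][k] + dist[k][j]). The final matrix gives, for each (i, j), the minimum total weight of any directed path from i to j (possibly empty when i = j).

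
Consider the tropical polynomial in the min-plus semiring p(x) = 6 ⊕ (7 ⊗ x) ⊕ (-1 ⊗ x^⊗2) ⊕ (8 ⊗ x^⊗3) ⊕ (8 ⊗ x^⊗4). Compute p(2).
p(2) = 3

A tropical monomial a ⊗ x^⊗i evaluates to a + i · x. Evaluating each term at x = 2:
  Term 0 contributes 6 + 0 · 2 = 6
  Term 1 contributes 7 + 1 · 2 = 9
  Term 2 contributes -1 + 2 · 2 = 3
  Term 3 contributes 8 + 3 · 2 = 14
  Term 4 contributes 8 + 4 · 2 = 16
p(2) = ⊕ of these = min[6, 9, 3, 14, 16] = 3.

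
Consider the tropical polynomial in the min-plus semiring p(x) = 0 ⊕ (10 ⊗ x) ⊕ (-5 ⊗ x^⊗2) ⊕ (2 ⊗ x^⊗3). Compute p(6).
p(6) = 0

A tropical monomial a ⊗ x^⊗i evaluates to a + i · x. Evaluating each term at x = 6:
  Term 0 contributes 0 + 0 · 6 = 0
  Term 1 contributes 10 + 1 · 6 = 16
  Term 2 contributes -5 + 2 · 6 = 7
  Term 3 contributes 2 + 3 · 6 = 20
p(6) = ⊕ of these = min[0, 16, 7, 20] = 0.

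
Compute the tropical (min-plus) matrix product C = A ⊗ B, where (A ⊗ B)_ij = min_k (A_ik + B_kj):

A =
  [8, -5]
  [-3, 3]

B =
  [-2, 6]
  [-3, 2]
A ⊗ B =
  [-8, -3]
  [-5, 3]

Apply the min-plus product entry-by-entry:
  C[0][0] = min over k of (A[0][0] + B[0][0] = 8 + -2 = 6, A[0][1] + B[1][0] = -5 + -3 = -8) = -8 (attained at k = 1)
  C[0][1] = min over k of (A[0][0] + B[0][1] = 8 + 6 = 14, A[0][1] + B[1][1] = -5 + 2 = -3) = -3 (attained at k = 1)
  C[1][0] = min over k of (A[1][0] + B[0][0] = -3 + -2 = -5, A[1][1] + B[1][0] = 3 + -3 = 0) = -5 (attained at k = 0)
  C[1][1] = min over k of (A[1][0] + B[0][1] = -3 + 6 = 3, A[1][1] + B[1][1] = 3 + 2 = 5) = 3 (attained at k = 0)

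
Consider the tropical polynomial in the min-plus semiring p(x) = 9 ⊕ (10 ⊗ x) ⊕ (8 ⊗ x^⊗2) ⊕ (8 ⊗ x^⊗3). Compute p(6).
p(6) = 9

A tropical monomial a ⊗ x^⊗i evaluates to a + i · x. Evaluating each term at x = 6:
  Term 0 contributes 9 + 0 · 6 = 9
  Term 1 contributes 10 + 1 · 6 = 16
  Term 2 contributes 8 + 2 · 6 = 20
  Term 3 contributes 8 + 3 · 6 = 26
p(6) = ⊕ of these = min[9, 16, 20, 26] = 9.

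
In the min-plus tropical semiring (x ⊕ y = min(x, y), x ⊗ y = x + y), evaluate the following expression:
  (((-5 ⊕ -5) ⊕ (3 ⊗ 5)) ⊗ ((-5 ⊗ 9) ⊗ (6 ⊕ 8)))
(((-5 ⊕ -5) ⊕ (3 ⊗ 5)) ⊗ ((-5 ⊗ 9) ⊗ (6 ⊕ 8))) = 5

Expand innermost to outermost. Recall ⊕ takes the minimum of its arguments and ⊗ takes their sum. Working out the expression (((-5 ⊕ -5) ⊕ (3 ⊗ 5)) ⊗ ((-5 ⊗ 9) ⊗ (6 ⊕ 8))) gives 5.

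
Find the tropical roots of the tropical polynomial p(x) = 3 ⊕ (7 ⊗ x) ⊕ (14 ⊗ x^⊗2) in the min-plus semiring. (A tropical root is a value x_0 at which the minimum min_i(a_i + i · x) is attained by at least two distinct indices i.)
Roots: {-7, -4}

Each tropical root is a break point of the lower envelope of the lines y = a_i + i · x (there are 3 lines, with slopes 0, 1, ..., 2). Only the lines that attain the minimum somewhere contribute to roots; other lines are dominated. Here the surviving (envelope) indices are i = 2, i = 1, i = 0.
Intersections between consecutive envelope lines give the roots: for adjacent envelope indices i < j the intersection is x = (a_i − a_j) / (j − i). Reading off the sorted break points: {-7, -4}.
Verification: at each break x_0, at least two indices attain the minimum of min_i(a_i + i · x_0).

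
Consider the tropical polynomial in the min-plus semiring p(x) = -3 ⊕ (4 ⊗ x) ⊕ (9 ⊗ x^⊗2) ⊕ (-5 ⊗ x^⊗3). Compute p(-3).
p(-3) = -14

A tropical monomial a ⊗ x^⊗i evaluates to a + i · x. Evaluating each term at x = -3:
  Term 0 contributes -3 + 0 · -3 = -3
  Term 1 contributes 4 + 1 · -3 = 1
  Term 2 contributes 9 + 2 · -3 = 3
  Term 3 contributes -5 + 3 · -3 = -14
p(-3) = ⊕ of these = min[-3, 1, 3, -14] = -14.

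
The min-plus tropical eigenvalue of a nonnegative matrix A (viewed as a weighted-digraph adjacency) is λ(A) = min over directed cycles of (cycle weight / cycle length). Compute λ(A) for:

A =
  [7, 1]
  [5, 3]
λ(A) = 3

Enumerate directed cycles and compute their means (weight / length). Sample:
  cycle 0 → 0: weight = 7, length = 1, mean = 7/1 ≈ 7.000
  cycle 1 → 1: weight = 3, length = 1, mean = 3/1 ≈ 3.000
  cycle 0 → 1 → 0: weight = 6, length = 2, mean = 6/2 ≈ 3.000
  cycle 1 → 0 → 1: weight = 6, length = 2, mean = 6/2 ≈ 3.000
Minimum mean = 3.000, attained e.g. along the cycle 1 → 1 with weight 3 and length 1. So λ(A) = 3/1 = 3.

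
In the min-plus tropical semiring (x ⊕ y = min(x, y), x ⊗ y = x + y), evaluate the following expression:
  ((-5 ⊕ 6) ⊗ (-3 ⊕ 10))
((-5 ⊕ 6) ⊗ (-3 ⊕ 10)) = -8

Expand innermost to outermost. Recall ⊕ takes the minimum of its arguments and ⊗ takes their sum. Working out the expression ((-5 ⊕ 6) ⊗ (-3 ⊕ 10)) gives -8.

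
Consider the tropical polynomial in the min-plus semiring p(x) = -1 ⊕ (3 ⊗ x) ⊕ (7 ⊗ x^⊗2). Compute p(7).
p(7) = -1

A tropical monomial a ⊗ x^⊗i evaluates to a + i · x. Evaluating each term at x = 7:
  Term 0 contributes -1 + 0 · 7 = -1
  Term 1 contributes 3 + 1 · 7 = 10
  Term 2 contributes 7 + 2 · 7 = 21
p(7) = ⊕ of these = min[-1, 10, 21] = -1.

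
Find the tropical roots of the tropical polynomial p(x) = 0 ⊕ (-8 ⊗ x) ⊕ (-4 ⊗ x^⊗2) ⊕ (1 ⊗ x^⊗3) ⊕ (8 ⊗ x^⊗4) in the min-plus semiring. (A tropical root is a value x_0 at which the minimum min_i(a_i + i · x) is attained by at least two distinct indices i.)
Roots: {-7, -5, -4, 8}

Each tropical root is a break point of the lower envelope of the lines y = a_i + i · x (there are 5 lines, with slopes 0, 1, ..., 4). Only the lines that attain the minimum somewhere contribute to roots; other lines are dominated. Here the surviving (envelope) indices are i = 4, i = 3, i = 2, i = 1, i = 0.
Intersections between consecutive envelope lines give the roots: for adjacent envelope indices i < j the intersection is x = (a_i − a_j) / (j − i). Reading off the sorted break points: {-7, -5, -4, 8}.
Verification: at each break x_0, at least two indices attain the minimum of min_i(a_i + i · x_0).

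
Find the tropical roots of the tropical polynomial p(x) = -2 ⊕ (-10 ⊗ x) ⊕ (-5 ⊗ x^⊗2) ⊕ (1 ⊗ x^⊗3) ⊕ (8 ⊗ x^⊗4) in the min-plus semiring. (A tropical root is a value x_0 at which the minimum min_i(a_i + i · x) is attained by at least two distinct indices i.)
Roots: {-7, -6, -5, 8}

Each tropical root is a break point of the lower envelope of the lines y = a_i + i · x (there are 5 lines, with slopes 0, 1, ..., 4). Only the lines that attain the minimum somewhere contribute to roots; other lines are dominated. Here the surviving (envelope) indices are i = 4, i = 3, i = 2, i = 1, i = 0.
Intersections between consecutive envelope lines give the roots: for adjacent envelope indices i < j the intersection is x = (a_i − a_j) / (j − i). Reading off the sorted break points: {-7, -6, -5, 8}.
Verification: at each break x_0, at least two indices attain the minimum of min_i(a_i + i · x_0).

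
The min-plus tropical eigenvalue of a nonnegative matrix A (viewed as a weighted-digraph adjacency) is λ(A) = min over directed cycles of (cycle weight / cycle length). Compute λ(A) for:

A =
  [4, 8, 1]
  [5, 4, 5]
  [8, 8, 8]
λ(A) = 4

Enumerate directed cycles and compute their means (weight / length). Sample:
  cycle 0 → 0: weight = 4, length = 1, mean = 4/1 ≈ 4.000
  cycle 1 → 1: weight = 4, length = 1, mean = 4/1 ≈ 4.000
  cycle 2 → 2: weight = 8, length = 1, mean = 8/1 ≈ 8.000
  cycle 0 → 1 → 0: weight = 13, length = 2, mean = 13/2 ≈ 6.500
  cycle 0 → 2 → 0: weight = 9, length = 2, mean = 9/2 ≈ 4.500
  cycle 1 → 0 → 1: weight = 13, length = 2, mean = 13/2 ≈ 6.500
Minimum mean = 4.000, attained e.g. along the cycle 0 → 0 with weight 4 and length 1. So λ(A) = 4/1 = 4.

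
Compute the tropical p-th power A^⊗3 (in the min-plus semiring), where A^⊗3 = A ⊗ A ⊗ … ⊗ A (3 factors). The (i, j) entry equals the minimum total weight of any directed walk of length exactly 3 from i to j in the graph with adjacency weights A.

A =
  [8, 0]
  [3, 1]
A^⊗3 =
  [4, 2]
  [5, 3]

Each entry (A^⊗3)_ij equals the minimum over all length-3 walks i = v_0 → v_1 → … → v_3 = j of Σ_t A[v_t][v_{t+1}]. For example, for (i, j) = (0, 1) we minimise over 4 possible intermediate vertex sequences; the minimum is 2, attained along the walk 0 → 1 → 1 → 1.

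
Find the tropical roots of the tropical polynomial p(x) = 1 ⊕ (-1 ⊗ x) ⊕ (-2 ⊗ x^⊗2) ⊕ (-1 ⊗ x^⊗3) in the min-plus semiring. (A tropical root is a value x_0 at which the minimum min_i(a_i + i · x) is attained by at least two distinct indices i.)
Roots: {-1, 1, 2}

Each tropical root is a break point of the lower envelope of the lines y = a_i + i · x (there are 4 lines, with slopes 0, 1, ..., 3). Only the lines that attain the minimum somewhere contribute to roots; other lines are dominated. Here the surviving (envelope) indices are i = 3, i = 2, i = 1, i = 0.
Intersections between consecutive envelope lines give the roots: for adjacent envelope indices i < j the intersection is x = (a_i − a_j) / (j − i). Reading off the sorted break points: {-1, 1, 2}.
Verification: at each break x_0, at least two indices attain the minimum of min_i(a_i + i · x_0).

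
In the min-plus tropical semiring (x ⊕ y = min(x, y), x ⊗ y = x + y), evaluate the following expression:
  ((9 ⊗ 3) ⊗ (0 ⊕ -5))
((9 ⊗ 3) ⊗ (0 ⊕ -5)) = 7

Expand innermost to outermost. Recall ⊕ takes the minimum of its arguments and ⊗ takes their sum. Working out the expression ((9 ⊗ 3) ⊗ (0 ⊕ -5)) gives 7.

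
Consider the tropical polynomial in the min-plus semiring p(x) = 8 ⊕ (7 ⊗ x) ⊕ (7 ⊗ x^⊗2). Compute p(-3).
p(-3) = 1

A tropical monomial a ⊗ x^⊗i evaluates to a + i · x. Evaluating each term at x = -3:
  Term 0 contributes 8 + 0 · -3 = 8
  Term 1 contributes 7 + 1 · -3 = 4
  Term 2 contributes 7 + 2 · -3 = 1
p(-3) = ⊕ of these = min[8, 4, 1] = 1.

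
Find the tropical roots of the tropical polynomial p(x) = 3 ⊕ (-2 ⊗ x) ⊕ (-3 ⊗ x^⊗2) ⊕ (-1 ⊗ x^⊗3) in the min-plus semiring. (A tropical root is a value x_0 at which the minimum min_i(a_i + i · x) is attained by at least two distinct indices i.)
Roots: {-2, 1, 5}

Each tropical root is a break point of the lower envelope of the lines y = a_i + i · x (there are 4 lines, with slopes 0, 1, ..., 3). Only the lines that attain the minimum somewhere contribute to roots; other lines are dominated. Here the surviving (envelope) indices are i = 3, i = 2, i = 1, i = 0.
Intersections between consecutive envelope lines give the roots: for adjacent envelope indices i < j the intersection is x = (a_i − a_j) / (j − i). Reading off the sorted break points: {-2, 1, 5}.
Verification: at each break x_0, at least two indices attain the minimum of min_i(a_i + i · x_0).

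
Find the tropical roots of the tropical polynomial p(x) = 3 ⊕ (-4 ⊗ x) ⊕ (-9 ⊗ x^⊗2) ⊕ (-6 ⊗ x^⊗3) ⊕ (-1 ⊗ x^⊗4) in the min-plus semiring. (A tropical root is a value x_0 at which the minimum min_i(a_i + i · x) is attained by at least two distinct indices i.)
Roots: {-5, -3, 5, 7}

Each tropical root is a break point of the lower envelope of the lines y = a_i + i · x (there are 5 lines, with slopes 0, 1, ..., 4). Only the lines that attain the minimum somewhere contribute to roots; other lines are dominated. Here the surviving (envelope) indices are i = 4, i = 3, i = 2, i = 1, i = 0.
Intersections between consecutive envelope lines give the roots: for adjacent envelope indices i < j the intersection is x = (a_i − a_j) / (j − i). Reading off the sorted break points: {-5, -3, 5, 7}.
Verification: at each break x_0, at least two indices attain the minimum of min_i(a_i + i · x_0).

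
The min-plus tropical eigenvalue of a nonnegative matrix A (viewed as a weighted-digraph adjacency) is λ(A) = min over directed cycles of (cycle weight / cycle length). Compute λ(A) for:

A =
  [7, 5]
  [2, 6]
λ(A) = 7/2

Enumerate directed cycles and compute their means (weight / length). Sample:
  cycle 0 → 0: weight = 7, length = 1, mean = 7/1 ≈ 7.000
  cycle 1 → 1: weight = 6, length = 1, mean = 6/1 ≈ 6.000
  cycle 0 → 1 → 0: weight = 7, length = 2, mean = 7/2 ≈ 3.500
  cycle 1 → 0 → 1: weight = 7, length = 2, mean = 7/2 ≈ 3.500
Minimum mean = 3.500, attained e.g. along the cycle 0 → 1 → 0 with weight 7 and length 2. So λ(A) = 7/2 = 7/2.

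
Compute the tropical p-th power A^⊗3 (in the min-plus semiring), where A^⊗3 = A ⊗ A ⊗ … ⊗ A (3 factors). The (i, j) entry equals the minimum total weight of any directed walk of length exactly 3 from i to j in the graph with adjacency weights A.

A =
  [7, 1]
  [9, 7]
A^⊗3 =
  [17, 11]
  [19, 17]

Each entry (A^⊗3)_ij equals the minimum over all length-3 walks i = v_0 → v_1 → … → v_3 = j of Σ_t A[v_t][v_{t+1}]. For example, for (i, j) = (0, 1) we minimise over 4 possible intermediate vertex sequences; the minimum is 11, attained along the walk 0 → 1 → 0 → 1.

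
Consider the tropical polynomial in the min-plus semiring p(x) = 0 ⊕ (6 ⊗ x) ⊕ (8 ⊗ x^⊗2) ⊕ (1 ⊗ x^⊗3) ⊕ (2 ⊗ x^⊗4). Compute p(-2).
p(-2) = -6

A tropical monomial a ⊗ x^⊗i evaluates to a + i · x. Evaluating each term at x = -2:
  Term 0 contributes 0 + 0 · -2 = 0
  Term 1 contributes 6 + 1 · -2 = 4
  Term 2 contributes 8 + 2 · -2 = 4
  Term 3 contributes 1 + 3 · -2 = -5
  Term 4 contributes 2 + 4 · -2 = -6
p(-2) = ⊕ of these = min[0, 4, 4, -5, -6] = -6.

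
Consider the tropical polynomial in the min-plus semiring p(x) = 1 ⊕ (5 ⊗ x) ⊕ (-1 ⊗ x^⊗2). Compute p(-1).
p(-1) = -3

A tropical monomial a ⊗ x^⊗i evaluates to a + i · x. Evaluating each term at x = -1:
  Term 0 contributes 1 + 0 · -1 = 1
  Term 1 contributes 5 + 1 · -1 = 4
  Term 2 contributes -1 + 2 · -1 = -3
p(-1) = ⊕ of these = min[1, 4, -3] = -3.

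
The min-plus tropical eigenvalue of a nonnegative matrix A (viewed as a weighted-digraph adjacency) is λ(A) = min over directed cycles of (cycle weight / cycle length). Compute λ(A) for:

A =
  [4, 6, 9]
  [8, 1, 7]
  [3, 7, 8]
λ(A) = 1

Enumerate directed cycles and compute their means (weight / length). Sample:
  cycle 0 → 0: weight = 4, length = 1, mean = 4/1 ≈ 4.000
  cycle 1 → 1: weight = 1, length = 1, mean = 1/1 ≈ 1.000
  cycle 2 → 2: weight = 8, length = 1, mean = 8/1 ≈ 8.000
  cycle 0 → 1 → 0: weight = 14, length = 2, mean = 14/2 ≈ 7.000
  cycle 0 → 2 → 0: weight = 12, length = 2, mean = 12/2 ≈ 6.000
  cycle 1 → 0 → 1: weight = 14, length = 2, mean = 14/2 ≈ 7.000
Minimum mean = 1.000, attained e.g. along the cycle 1 → 1 with weight 1 and length 1. So λ(A) = 1/1 = 1.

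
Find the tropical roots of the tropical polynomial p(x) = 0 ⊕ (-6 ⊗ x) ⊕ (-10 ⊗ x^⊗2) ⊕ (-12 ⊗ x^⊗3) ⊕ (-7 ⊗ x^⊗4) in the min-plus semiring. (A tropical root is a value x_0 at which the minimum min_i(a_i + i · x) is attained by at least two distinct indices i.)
Roots: {-5, 2, 4, 6}

Each tropical root is a break point of the lower envelope of the lines y = a_i + i · x (there are 5 lines, with slopes 0, 1, ..., 4). Only the lines that attain the minimum somewhere contribute to roots; other lines are dominated. Here the surviving (envelope) indices are i = 4, i = 3, i = 2, i = 1, i = 0.
Intersections between consecutive envelope lines give the roots: for adjacent envelope indices i < j the intersection is x = (a_i − a_j) / (j − i). Reading off the sorted break points: {-5, 2, 4, 6}.
Verification: at each break x_0, at least two indices attain the minimum of min_i(a_i + i · x_0).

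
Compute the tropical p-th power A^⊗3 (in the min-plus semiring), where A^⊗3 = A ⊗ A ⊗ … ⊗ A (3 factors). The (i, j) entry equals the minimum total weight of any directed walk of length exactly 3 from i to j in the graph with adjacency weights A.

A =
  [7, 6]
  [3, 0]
A^⊗3 =
  [9, 6]
  [3, 0]

Each entry (A^⊗3)_ij equals the minimum over all length-3 walks i = v_0 → v_1 → … → v_3 = j of Σ_t A[v_t][v_{t+1}]. For example, for (i, j) = (0, 1) we minimise over 4 possible intermediate vertex sequences; the minimum is 6, attained along the walk 0 → 1 → 1 → 1.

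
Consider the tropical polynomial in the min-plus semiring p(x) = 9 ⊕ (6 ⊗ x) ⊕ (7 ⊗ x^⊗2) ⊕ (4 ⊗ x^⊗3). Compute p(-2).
p(-2) = -2

A tropical monomial a ⊗ x^⊗i evaluates to a + i · x. Evaluating each term at x = -2:
  Term 0 contributes 9 + 0 · -2 = 9
  Term 1 contributes 6 + 1 · -2 = 4
  Term 2 contributes 7 + 2 · -2 = 3
  Term 3 contributes 4 + 3 · -2 = -2
p(-2) = ⊕ of these = min[9, 4, 3, -2] = -2.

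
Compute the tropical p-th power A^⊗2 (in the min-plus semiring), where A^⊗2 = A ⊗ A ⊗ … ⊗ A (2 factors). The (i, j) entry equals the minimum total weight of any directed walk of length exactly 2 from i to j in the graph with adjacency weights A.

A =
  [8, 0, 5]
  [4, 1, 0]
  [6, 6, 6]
A^⊗2 =
  [4, 1, 0]
  [5, 2, 1]
  [10, 6, 6]

Each entry (A^⊗2)_ij equals the minimum over all length-2 walks i = v_0 → v_1 → … → v_2 = j of Σ_t A[v_t][v_{t+1}]. For example, for (i, j) = (0, 2) we minimise over 3 possible intermediate vertex sequences; the minimum is 0, attained along the walk 0 → 1 → 2.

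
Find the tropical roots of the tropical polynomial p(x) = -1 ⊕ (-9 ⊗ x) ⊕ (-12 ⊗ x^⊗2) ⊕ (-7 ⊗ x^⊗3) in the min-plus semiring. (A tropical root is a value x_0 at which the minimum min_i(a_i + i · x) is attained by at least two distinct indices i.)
Roots: {-5, 3, 8}

Each tropical root is a break point of the lower envelope of the lines y = a_i + i · x (there are 4 lines, with slopes 0, 1, ..., 3). Only the lines that attain the minimum somewhere contribute to roots; other lines are dominated. Here the surviving (envelope) indices are i = 3, i = 2, i = 1, i = 0.
Intersections between consecutive envelope lines give the roots: for adjacent envelope indices i < j the intersection is x = (a_i − a_j) / (j − i). Reading off the sorted break points: {-5, 3, 8}.
Verification: at each break x_0, at least two indices attain the minimum of min_i(a_i + i · x_0).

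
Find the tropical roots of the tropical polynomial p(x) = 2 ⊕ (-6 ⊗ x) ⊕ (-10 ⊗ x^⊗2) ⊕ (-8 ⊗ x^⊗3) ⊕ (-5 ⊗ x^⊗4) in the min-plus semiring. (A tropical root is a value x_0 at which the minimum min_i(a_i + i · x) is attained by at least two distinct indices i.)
Roots: {-3, -2, 4, 8}

Each tropical root is a break point of the lower envelope of the lines y = a_i + i · x (there are 5 lines, with slopes 0, 1, ..., 4). Only the lines that attain the minimum somewhere contribute to roots; other lines are dominated. Here the surviving (envelope) indices are i = 4, i = 3, i = 2, i = 1, i = 0.
Intersections between consecutive envelope lines give the roots: for adjacent envelope indices i < j the intersection is x = (a_i − a_j) / (j − i). Reading off the sorted break points: {-3, -2, 4, 8}.
Verification: at each break x_0, at least two indices attain the minimum of min_i(a_i + i · x_0).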